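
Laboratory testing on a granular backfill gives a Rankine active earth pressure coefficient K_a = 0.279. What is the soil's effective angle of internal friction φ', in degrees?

K_a = tan²(45° − φ/2) ⇒ 45° − φ/2 = arctan(√0.279) = 27.84°.
φ = 2(45° − 27.84°) = 34.31°.

34.3°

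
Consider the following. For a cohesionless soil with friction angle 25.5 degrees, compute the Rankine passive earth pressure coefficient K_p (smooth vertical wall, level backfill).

K_p = (1 + sin φ)/(1 − sin φ) = tan²(45° + 25.5°/2) = 2.512.

2.51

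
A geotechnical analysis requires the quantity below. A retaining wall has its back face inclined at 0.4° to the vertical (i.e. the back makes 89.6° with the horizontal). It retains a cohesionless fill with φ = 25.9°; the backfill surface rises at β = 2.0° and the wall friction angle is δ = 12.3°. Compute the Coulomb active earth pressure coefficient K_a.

K_a = sin²(α+φ) / [sin²α · sin(α−δ) · (1 + √{sin(φ+δ)sin(φ−β) / (sin(α−δ)sin(α+β))})²].
With α = 89.6°, φ = 25.9°, δ = 12.3°, β = 2.0°: K_a = 0.3678.

0.368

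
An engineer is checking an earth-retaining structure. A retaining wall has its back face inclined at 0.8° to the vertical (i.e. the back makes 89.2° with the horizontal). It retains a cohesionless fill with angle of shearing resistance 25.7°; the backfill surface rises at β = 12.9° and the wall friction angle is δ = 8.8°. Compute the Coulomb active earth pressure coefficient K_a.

0.451

K_a = sin²(α+φ) / [sin²α · sin(α−δ) · (1 + √{sin(φ+δ)sin(φ−β) / (sin(α−δ)sin(α+β))})²].
With α = 89.2°, φ = 25.7°, δ = 8.8°, β = 12.9°: K_a = 0.4507.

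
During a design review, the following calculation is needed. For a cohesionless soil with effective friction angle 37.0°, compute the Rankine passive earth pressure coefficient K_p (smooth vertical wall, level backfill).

4.02

K_p = (1 + sin φ)/(1 − sin φ) = tan²(45° + 37.0°/2) = 4.023.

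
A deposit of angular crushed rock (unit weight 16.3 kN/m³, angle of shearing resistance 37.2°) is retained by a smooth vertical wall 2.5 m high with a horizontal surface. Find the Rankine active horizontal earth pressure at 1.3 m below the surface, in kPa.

5.22 kPa

K_a = (1 − sin φ)/(1 + sin φ) = 0.2464.
σ_h = K_a γ z = 0.2464 × 16.3 × 1.3 = 5.222 kPa.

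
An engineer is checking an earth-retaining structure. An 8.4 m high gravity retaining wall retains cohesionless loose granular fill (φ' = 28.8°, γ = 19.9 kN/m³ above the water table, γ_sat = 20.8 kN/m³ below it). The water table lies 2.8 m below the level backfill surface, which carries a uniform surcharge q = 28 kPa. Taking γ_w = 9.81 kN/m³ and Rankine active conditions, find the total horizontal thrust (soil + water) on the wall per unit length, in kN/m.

433 kN/m

K_a = tan²(45° − φ/2) = 0.3498.
γ' = 20.8 − 9.81 = 10.99 kN/m³. h₂ = H − d_w = 5.6 m.
σ'_h: at surface K_a·q = 9.793; at WT K_a(q+γd_w) = 29.28; at base K_a(q+γd_w+γ'h₂) = 50.81 kPa.
P₁ = ½(9.793+29.28)×2.8 = 54.70; P₂ = ½(29.28+50.81)×5.6 = 224.2; P_w = ½γ_w h₂² = 153.8.
Total = 54.70+224.2+153.8 = 432.8 kN/m.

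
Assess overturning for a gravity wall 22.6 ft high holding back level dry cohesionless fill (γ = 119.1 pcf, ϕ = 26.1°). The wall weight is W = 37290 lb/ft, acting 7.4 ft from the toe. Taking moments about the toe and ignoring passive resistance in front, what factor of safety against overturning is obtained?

K_a = tan²(45° − 26.1°/2) = 0.3889.
P_a = ½K_aγH² = 0.5×0.3889×119.1×22.6² = 11830 lb/ft, acting at H/3 = 7.533 ft above the base.
Overturning moment M_o = P_a × H/3 = 11830 × 7.533 = 89120.
Resisting moment M_r = W × 7.4 = 37290 × 7.4 = 275900.
FS_overturning = M_r/M_o = 275900/89120 = 3.096.

3.10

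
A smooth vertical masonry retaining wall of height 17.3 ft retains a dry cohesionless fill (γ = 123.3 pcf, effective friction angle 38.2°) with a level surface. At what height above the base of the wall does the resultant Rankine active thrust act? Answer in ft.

5.77 ft

K_a = 0.2358.
The pressure distribution is triangular, so the resultant acts at H/3 above the base = 17.3/3 = 5.767 ft.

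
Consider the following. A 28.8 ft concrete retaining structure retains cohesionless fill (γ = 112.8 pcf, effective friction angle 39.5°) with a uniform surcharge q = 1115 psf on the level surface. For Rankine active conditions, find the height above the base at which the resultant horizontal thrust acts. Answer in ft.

K_a = 0.2224.
Triangular part P₁ = ½K_aγH² = 10410 at H/3 = 9.600 ft; rectangular part P₂ = K_a q H = 7143 at H/2 = 14.40 ft.
ȳ = (P₁·9.600 + P₂·14.40)/(P₁+P₂) = 11.55 ft.

11.6 ft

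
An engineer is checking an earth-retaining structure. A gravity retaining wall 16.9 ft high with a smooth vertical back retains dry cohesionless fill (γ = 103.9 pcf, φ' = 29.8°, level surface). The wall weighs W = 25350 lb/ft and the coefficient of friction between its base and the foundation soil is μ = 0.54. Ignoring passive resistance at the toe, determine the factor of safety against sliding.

2.75

K_a = tan²(45° − 29.8°/2) = 0.3360.
P_a = ½K_aγH² = 0.5×0.3360×103.9×16.9² = 4986 lb/ft, acting at H/3 = 5.633 ft above the base.
FS_sliding = μW / P_a = 0.54×25350 / 4986 = 2.746.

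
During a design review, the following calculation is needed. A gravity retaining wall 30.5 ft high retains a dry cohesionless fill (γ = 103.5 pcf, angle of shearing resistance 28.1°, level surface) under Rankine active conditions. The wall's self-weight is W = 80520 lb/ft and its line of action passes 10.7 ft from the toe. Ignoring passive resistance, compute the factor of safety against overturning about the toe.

4.90

K_a = tan²(45° − 28.1°/2) = 0.3596.
P_a = ½K_aγH² = 0.5×0.3596×103.5×30.5² = 17310 lb/ft, acting at H/3 = 10.17 ft above the base.
Overturning moment M_o = P_a × H/3 = 17310 × 10.17 = 176000.
Resisting moment M_r = W × 10.7 = 80520 × 10.7 = 861600.
FS_overturning = M_r/M_o = 861600/176000 = 4.895.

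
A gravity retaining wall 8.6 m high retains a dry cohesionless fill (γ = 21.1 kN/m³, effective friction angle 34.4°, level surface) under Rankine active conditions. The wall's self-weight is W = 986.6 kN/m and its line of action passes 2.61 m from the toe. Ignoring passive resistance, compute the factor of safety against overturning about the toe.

4.14

K_a = tan²(45° − 34.4°/2) = 0.2780.
P_a = ½K_aγH² = 0.5×0.2780×21.1×8.6² = 216.9 kN/m, acting at H/3 = 2.867 m above the base.
Overturning moment M_o = P_a × H/3 = 216.9 × 2.867 = 621.8.
Resisting moment M_r = W × 2.61 = 986.6 × 2.61 = 2575.
FS_overturning = M_r/M_o = 2575/621.8 = 4.141.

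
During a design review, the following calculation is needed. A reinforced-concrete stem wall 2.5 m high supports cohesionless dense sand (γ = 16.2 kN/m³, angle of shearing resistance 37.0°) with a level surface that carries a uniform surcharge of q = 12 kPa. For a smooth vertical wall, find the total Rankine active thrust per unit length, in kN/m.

K_a = tan²(45° − φ/2) = 0.2486.
Soil triangle: ½ K_a γ H² = 0.5×0.2486×16.2×2.5² = 12.58 kN/m.
Surcharge rectangle: K_a q H = 0.2486×12×2.5 = 7.458 kN/m.
Total = 12.58 + 7.458 = 20.04 kN/m.

20.0 kN/m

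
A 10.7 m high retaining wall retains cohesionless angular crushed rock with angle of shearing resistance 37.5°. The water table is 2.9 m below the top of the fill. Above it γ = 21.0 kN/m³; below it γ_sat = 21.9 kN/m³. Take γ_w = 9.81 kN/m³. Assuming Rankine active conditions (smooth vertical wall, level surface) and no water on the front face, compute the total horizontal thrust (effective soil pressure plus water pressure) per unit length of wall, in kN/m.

K_a = tan²(45° − φ/2) = 0.2432.
γ' = 21.9 − 9.81 = 12.09 kN/m³. Depth below WT = 7.8 m.
σ'_h at WT = K_a γ d_w = 14.81 kPa; at base = 14.81 + K_a γ' × 7.8 = 37.74 kPa.
P₁ (0–2.9 m) = ½×14.81×2.9 = 21.48. P₂ (2.9–10.7 m) = ½(14.81+37.74)×7.8 = 205.0.
P_w = ½ γ_w h₂² = 0.5×9.81×7.8² = 298.4. Total = 21.48+205.0+298.4 = 524.9 kN/m.

525 kN/m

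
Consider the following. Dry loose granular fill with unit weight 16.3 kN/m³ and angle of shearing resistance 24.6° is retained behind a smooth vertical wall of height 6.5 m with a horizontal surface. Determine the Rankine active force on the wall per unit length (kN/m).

K_a = tan²(45° − φ/2) = 0.4121.
P_a = ½ K_a γ H² = 0.5 × 0.4121 × 16.3 × 6.5² = 141.9 kN/m.

142 kN/m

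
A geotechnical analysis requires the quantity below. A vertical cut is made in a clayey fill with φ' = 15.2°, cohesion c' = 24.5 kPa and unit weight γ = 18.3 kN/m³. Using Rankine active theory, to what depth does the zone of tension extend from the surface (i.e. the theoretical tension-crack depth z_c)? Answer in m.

3.50 m

K_a = tan²(45° − 15.2°/2) = 0.5845; √K_a = 0.7646.
The active pressure is zero where K_a γ z = 2c√K_a, so z_c = 2c/(γ√K_a) = 2×24.5/(18.3×0.7646) = 3.502 m.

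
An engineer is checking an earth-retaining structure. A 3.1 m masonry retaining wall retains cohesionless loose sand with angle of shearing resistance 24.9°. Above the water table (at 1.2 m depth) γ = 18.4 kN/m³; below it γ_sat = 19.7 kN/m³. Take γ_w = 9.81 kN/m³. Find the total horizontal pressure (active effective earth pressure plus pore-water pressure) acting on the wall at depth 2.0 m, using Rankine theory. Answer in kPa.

20.1 kPa

K_a = (1 − sin φ)/(1 + sin φ) = 0.4074.
γ' = 19.7 − 9.81 = 9.890 kN/m³.
Effective vertical stress at 2.0 m: σ'_v = 18.4×1.2 + 9.890×0.800 = 29.99 kPa.
σ'_h = K_a σ'_v = 0.4074 × 29.99 = 12.22 kPa; u = γ_w × 0.800 = 7.848 kPa.
Total σ_h = 12.22 + 7.848 = 20.07 kPa.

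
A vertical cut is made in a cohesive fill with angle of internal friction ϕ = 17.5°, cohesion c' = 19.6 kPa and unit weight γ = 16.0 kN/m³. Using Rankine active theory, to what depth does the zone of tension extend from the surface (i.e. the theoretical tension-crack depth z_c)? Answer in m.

K_a = tan²(45° − 17.5°/2) = 0.5376; √K_a = 0.7332.
The active pressure is zero where K_a γ z = 2c√K_a, so z_c = 2c/(γ√K_a) = 2×19.6/(16.0×0.7332) = 3.341 m.

3.34 m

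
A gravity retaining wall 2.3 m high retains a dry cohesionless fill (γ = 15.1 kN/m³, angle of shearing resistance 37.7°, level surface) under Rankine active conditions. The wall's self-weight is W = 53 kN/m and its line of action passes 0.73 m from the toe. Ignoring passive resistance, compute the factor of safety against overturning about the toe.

5.24

K_a = tan²(45° − 37.7°/2) = 0.2411.
P_a = ½K_aγH² = 0.5×0.2411×15.1×2.3² = 9.628 kN/m, acting at H/3 = 0.7667 m above the base.
Overturning moment M_o = P_a × H/3 = 9.628 × 0.7667 = 7.381.
Resisting moment M_r = W × 0.73 = 53 × 0.73 = 38.69.
FS_overturning = M_r/M_o = 38.69/7.381 = 5.242.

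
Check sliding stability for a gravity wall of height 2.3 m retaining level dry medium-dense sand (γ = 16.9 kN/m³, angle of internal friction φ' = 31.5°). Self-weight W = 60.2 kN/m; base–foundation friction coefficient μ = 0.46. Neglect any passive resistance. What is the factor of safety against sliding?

K_a = tan²(45° − 31.5°/2) = 0.3136.
P_a = ½K_aγH² = 0.5×0.3136×16.9×2.3² = 14.02 kN/m, acting at H/3 = 0.7667 m above the base.
FS_sliding = μW / P_a = 0.46×60.2 / 14.02 = 1.975.

1.98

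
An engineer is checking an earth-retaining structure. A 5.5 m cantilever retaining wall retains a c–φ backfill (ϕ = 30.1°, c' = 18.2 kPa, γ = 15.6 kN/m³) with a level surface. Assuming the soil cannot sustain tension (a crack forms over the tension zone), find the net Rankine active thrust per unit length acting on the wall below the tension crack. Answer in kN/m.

5.45 kN/m

K_a = 0.3320; √K_a = 0.5762.
Tension-crack depth z_c = 2c/(γ√K_a) = 2×18.2/(15.6×0.5762) = 4.050 m.
σ_a at base = K_a γ H − 2c√K_a = 0.3320×15.6×5.5 − 2×18.2×0.5762 = 7.512 kPa.
P_a = ½ × 7.512 × (H − z_c) = 0.5×7.512×1.450 = 5.447 kN/m.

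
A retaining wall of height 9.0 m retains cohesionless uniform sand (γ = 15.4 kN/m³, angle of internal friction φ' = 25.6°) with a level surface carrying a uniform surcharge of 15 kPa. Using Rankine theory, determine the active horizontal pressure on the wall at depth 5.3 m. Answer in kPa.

38.3 kPa

K_a = (1 − sin φ)/(1 + sin φ) = 0.3966.
σ_v = γz + q = 15.4 × 5.3 + 15 = 96.62 kPa.
σ_h = K_a σ_v = 0.3966 × 96.62 = 38.32 kPa.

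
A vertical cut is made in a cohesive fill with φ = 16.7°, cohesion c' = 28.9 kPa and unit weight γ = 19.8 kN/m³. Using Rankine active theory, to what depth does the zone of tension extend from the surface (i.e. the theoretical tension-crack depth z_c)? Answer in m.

3.92 m

K_a = tan²(45° − 16.7°/2) = 0.5536; √K_a = 0.7440.
The active pressure is zero where K_a γ z = 2c√K_a, so z_c = 2c/(γ√K_a) = 2×28.9/(19.8×0.7440) = 3.924 m.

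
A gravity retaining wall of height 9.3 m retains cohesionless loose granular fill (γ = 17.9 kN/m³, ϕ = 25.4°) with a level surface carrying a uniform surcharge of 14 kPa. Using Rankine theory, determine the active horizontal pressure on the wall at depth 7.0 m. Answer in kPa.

K_a = (1 − sin φ)/(1 + sin φ) = 0.3996.
σ_v = γz + q = 17.9 × 7.0 + 14 = 139.3 kPa.
σ_h = K_a σ_v = 0.3996 × 139.3 = 55.67 kPa.

55.7 kPa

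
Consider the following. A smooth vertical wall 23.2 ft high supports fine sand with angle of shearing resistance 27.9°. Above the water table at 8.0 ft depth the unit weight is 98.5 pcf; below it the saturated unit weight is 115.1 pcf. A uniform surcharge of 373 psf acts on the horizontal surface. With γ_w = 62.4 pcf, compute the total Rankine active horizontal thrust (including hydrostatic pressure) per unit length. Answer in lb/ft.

18000 lb/ft

K_a = tan²(45° − φ/2) = 0.3625.
γ' = 115.1 − 62.4 = 52.70 pcf. h₂ = H − d_w = 15.2 ft.
σ'_h: at surface K_a·q = 135.2; at WT K_a(q+γd_w) = 420.8; at base K_a(q+γd_w+γ'h₂) = 711.2 psf.
P₁ = ½(135.2+420.8)×8.0 = 2224; P₂ = ½(420.8+711.2)×15.2 = 8603; P_w = ½γ_w h₂² = 7208.
Total = 2224+8603+7208 = 18040 lb/ft.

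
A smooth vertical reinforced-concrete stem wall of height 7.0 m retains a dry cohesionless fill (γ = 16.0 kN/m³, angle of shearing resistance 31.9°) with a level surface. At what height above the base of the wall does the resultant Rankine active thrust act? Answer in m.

2.33 m

K_a = 0.3085.
The pressure distribution is triangular, so the resultant acts at H/3 above the base = 7.0/3 = 2.333 m.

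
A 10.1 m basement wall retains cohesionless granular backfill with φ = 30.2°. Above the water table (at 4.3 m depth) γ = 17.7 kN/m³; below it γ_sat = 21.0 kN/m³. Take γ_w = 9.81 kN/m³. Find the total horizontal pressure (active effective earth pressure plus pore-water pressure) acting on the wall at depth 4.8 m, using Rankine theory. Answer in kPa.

K_a = (1 − sin φ)/(1 + sin φ) = 0.3307.
γ' = 21.0 − 9.81 = 11.19 kN/m³.
Effective vertical stress at 4.8 m: σ'_v = 17.7×4.3 + 11.19×0.500 = 81.70 kPa.
σ'_h = K_a σ'_v = 0.3307 × 81.70 = 27.02 kPa; u = γ_w × 0.500 = 4.905 kPa.
Total σ_h = 27.02 + 4.905 = 31.92 kPa.

31.9 kPa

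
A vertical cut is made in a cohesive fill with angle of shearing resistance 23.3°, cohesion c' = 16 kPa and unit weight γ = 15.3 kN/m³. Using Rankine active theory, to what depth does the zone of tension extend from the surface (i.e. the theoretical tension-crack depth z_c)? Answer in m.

3.18 m

K_a = tan²(45° − 23.3°/2) = 0.4331; √K_a = 0.6581.
The active pressure is zero where K_a γ z = 2c√K_a, so z_c = 2c/(γ√K_a) = 2×16/(15.3×0.6581) = 3.178 m.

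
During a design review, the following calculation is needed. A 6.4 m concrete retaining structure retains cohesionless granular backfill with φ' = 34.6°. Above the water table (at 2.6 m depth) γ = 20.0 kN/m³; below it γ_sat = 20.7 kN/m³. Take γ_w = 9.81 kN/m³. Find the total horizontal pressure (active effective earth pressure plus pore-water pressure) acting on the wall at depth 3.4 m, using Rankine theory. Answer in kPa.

24.6 kPa

K_a = (1 − sin φ)/(1 + sin φ) = 0.2756.
γ' = 20.7 − 9.81 = 10.89 kN/m³.
Effective vertical stress at 3.4 m: σ'_v = 20.0×2.6 + 10.89×0.800 = 60.71 kPa.
σ'_h = K_a σ'_v = 0.2756 × 60.71 = 16.73 kPa; u = γ_w × 0.800 = 7.848 kPa.
Total σ_h = 16.73 + 7.848 = 24.58 kPa.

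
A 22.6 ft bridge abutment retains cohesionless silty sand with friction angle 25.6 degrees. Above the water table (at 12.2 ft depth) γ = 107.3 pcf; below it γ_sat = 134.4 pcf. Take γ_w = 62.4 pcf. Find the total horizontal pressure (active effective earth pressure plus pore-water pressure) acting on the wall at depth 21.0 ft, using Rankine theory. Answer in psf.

1320 psf

K_a = (1 − sin φ)/(1 + sin φ) = 0.3966.
γ' = 134.4 − 62.4 = 72.00 pcf.
Effective vertical stress at 21.0 ft: σ'_v = 107.3×12.2 + 72.00×8.80 = 1943 psf.
σ'_h = K_a σ'_v = 0.3966 × 1943 = 770.4 psf; u = γ_w × 8.80 = 549.1 psf.
Total σ_h = 770.4 + 549.1 = 1320 psf.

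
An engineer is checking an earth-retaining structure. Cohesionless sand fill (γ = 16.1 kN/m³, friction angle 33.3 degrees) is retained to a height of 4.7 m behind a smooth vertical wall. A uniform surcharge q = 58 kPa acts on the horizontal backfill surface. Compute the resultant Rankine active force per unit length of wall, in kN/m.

131 kN/m

K_a = tan²(45° − φ/2) = 0.2911.
Soil triangle: ½ K_a γ H² = 0.5×0.2911×16.1×4.7² = 51.77 kN/m.
Surcharge rectangle: K_a q H = 0.2911×58×4.7 = 79.36 kN/m.
Total = 51.77 + 79.36 = 131.1 kN/m.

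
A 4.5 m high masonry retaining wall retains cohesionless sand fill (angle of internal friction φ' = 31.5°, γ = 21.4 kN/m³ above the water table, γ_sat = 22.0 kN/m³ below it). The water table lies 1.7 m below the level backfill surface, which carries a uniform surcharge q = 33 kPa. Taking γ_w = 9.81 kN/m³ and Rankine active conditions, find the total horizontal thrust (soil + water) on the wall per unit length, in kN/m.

142 kN/m

K_a = tan²(45° − φ/2) = 0.3136.
γ' = 22.0 − 9.81 = 12.19 kN/m³. h₂ = H − d_w = 2.8 m.
σ'_h: at surface K_a·q = 10.35; at WT K_a(q+γd_w) = 21.76; at base K_a(q+γd_w+γ'h₂) = 32.46 kPa.
P₁ = ½(10.35+21.76)×1.7 = 27.29; P₂ = ½(21.76+32.46)×2.8 = 75.91; P_w = ½γ_w h₂² = 38.46.
Total = 27.29+75.91+38.46 = 141.7 kN/m.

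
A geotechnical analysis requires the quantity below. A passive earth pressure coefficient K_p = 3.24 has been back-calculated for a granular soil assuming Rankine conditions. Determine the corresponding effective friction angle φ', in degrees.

31.9°

K_p = (1+sin φ)/(1−sin φ) ⇒ sin φ = (K_p − 1)/(K_p + 1) = 0.5283.
φ = arcsin(0.5283) = 31.89°.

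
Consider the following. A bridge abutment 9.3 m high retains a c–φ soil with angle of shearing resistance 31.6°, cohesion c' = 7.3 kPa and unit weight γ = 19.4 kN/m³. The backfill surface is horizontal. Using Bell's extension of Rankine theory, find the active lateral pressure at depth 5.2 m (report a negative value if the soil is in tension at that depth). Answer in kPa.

K_a = (1 − sin φ)/(1 + sin φ) = 0.3123.
σ_a = K_a γ z − 2c√K_a = 0.3123×19.4×5.2 − 2×7.3×0.5589 = 23.35 kPa.

23.4 kPa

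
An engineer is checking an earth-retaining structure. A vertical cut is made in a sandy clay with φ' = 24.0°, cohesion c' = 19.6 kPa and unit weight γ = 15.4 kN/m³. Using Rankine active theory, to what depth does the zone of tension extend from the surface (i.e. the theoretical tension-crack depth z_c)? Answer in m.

K_a = tan²(45° − 24.0°/2) = 0.4217; √K_a = 0.6494.
The active pressure is zero where K_a γ z = 2c√K_a, so z_c = 2c/(γ√K_a) = 2×19.6/(15.4×0.6494) = 3.920 m.

3.92 m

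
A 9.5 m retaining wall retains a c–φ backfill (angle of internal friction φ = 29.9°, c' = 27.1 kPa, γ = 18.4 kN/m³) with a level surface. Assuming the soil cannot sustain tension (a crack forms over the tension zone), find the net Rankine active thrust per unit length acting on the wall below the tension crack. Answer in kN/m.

K_a = 0.3347; √K_a = 0.5785.
Tension-crack depth z_c = 2c/(γ√K_a) = 2×27.1/(18.4×0.5785) = 5.092 m.
σ_a at base = K_a γ H − 2c√K_a = 0.3347×18.4×9.5 − 2×27.1×0.5785 = 27.15 kPa.
P_a = ½ × 27.15 × (H − z_c) = 0.5×27.15×4.408 = 59.83 kN/m.

59.8 kN/m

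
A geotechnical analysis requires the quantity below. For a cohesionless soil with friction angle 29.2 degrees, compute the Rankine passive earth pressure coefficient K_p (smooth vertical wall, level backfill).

2.91

K_p = (1 + sin φ)/(1 − sin φ) = tan²(45° + 29.2°/2) = 2.905.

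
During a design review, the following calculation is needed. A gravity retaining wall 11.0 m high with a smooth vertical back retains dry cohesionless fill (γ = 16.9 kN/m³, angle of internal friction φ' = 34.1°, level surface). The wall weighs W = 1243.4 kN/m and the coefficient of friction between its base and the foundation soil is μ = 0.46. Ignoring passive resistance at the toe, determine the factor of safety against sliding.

K_a = tan²(45° − 34.1°/2) = 0.2815.
P_a = ½K_aγH² = 0.5×0.2815×16.9×11.0² = 287.8 kN/m, acting at H/3 = 3.667 m above the base.
FS_sliding = μW / P_a = 0.46×1243.4 / 287.8 = 1.987.

1.99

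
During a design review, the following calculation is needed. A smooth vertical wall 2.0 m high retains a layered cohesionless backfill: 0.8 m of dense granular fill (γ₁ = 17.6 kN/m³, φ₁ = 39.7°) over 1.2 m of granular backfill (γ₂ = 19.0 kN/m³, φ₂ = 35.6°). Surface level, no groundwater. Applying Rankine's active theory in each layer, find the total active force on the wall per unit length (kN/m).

K_a1 = tan²(45°−39.7°/2) = 0.2204; K_a2 = tan²(45°−35.6°/2) = 0.2641.
Layer 1: σ at base = K_a1 γ₁ h₁ = 3.104 kPa; P₁ = ½×3.104×0.8 = 1.241.
Layer 2: σ_v at top = γ₁h₁ = 14.08; σ_h top = K_a2×14.08 = 3.719; σ_h base = K_a2×(14.08+19.0×1.2) = 9.741.
P₂ = ½(3.719+9.741)×1.2 = 8.076. Total P_a = 1.241+8.076 = 9.317 kN/m.

9.32 kN/m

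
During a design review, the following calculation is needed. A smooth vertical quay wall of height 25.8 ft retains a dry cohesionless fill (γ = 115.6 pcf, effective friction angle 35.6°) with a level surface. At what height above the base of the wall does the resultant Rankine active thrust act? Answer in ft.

8.60 ft

K_a = 0.2641.
The pressure distribution is triangular, so the resultant acts at H/3 above the base = 25.8/3 = 8.600 ft.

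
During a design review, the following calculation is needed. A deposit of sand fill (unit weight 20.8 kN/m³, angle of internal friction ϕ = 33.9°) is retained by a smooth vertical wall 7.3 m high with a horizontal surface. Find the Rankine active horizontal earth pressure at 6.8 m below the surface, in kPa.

40.2 kPa

K_a = (1 − sin φ)/(1 + sin φ) = 0.2839.
σ_h = K_a γ z = 0.2839 × 20.8 × 6.8 = 40.16 kPa.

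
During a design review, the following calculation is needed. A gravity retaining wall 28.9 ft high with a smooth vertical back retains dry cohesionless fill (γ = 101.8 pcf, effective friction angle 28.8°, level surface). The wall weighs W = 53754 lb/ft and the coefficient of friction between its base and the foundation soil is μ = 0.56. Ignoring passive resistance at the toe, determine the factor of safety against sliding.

K_a = tan²(45° − 28.8°/2) = 0.3498.
P_a = ½K_aγH² = 0.5×0.3498×101.8×28.9² = 14870 lb/ft, acting at H/3 = 9.633 ft above the base.
FS_sliding = μW / P_a = 0.56×53754 / 14870 = 2.025.

2.02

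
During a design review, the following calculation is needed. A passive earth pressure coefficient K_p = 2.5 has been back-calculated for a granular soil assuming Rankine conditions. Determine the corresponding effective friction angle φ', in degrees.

K_p = (1+sin φ)/(1−sin φ) ⇒ sin φ = (K_p − 1)/(K_p + 1) = 0.4286.
φ = arcsin(0.4286) = 25.38°.

25.4°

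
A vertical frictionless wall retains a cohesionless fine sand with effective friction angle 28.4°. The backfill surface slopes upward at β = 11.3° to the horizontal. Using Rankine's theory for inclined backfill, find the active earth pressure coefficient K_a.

K_a = cos β · (cos β − √(cos²β − cos²φ)) / (cos β + √(cos²β − cos²φ)).
cos β = 0.9806, cos φ = 0.8796, √(cos²β − cos²φ) = 0.4334.
K_a = 0.9806 × (0.9806 − 0.4334)/(0.9806 + 0.4334) = 0.3795.

0.380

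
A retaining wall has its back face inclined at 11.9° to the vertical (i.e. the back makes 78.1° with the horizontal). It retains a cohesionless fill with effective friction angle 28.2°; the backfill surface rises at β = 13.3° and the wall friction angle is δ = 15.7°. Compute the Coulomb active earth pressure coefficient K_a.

0.517

K_a = sin²(α+φ) / [sin²α · sin(α−δ) · (1 + √{sin(φ+δ)sin(φ−β) / (sin(α−δ)sin(α+β))})²].
With α = 78.1°, φ = 28.2°, δ = 15.7°, β = 13.3°: K_a = 0.5174.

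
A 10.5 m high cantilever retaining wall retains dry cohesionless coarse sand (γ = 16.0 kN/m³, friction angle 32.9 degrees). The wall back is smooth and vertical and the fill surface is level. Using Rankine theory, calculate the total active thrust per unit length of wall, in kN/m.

K_a = tan²(45° − φ/2) = 0.2960.
P_a = ½ K_a γ H² = 0.5 × 0.2960 × 16.0 × 10.5² = 261.1 kN/m.

261 kN/m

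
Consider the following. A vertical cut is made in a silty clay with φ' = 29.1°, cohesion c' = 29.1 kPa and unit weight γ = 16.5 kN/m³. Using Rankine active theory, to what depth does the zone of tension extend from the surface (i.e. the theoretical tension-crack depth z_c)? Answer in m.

K_a = tan²(45° − 29.1°/2) = 0.3456; √K_a = 0.5879.
The active pressure is zero where K_a γ z = 2c√K_a, so z_c = 2c/(γ√K_a) = 2×29.1/(16.5×0.5879) = 6.000 m.

6.00 m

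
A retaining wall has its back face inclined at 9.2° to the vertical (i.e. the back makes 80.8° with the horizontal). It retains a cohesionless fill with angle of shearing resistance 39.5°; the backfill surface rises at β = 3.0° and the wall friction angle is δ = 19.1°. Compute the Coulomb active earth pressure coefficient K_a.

0.280

K_a = sin²(α+φ) / [sin²α · sin(α−δ) · (1 + √{sin(φ+δ)sin(φ−β) / (sin(α−δ)sin(α+β))})²].
With α = 80.8°, φ = 39.5°, δ = 19.1°, β = 3.0°: K_a = 0.2800.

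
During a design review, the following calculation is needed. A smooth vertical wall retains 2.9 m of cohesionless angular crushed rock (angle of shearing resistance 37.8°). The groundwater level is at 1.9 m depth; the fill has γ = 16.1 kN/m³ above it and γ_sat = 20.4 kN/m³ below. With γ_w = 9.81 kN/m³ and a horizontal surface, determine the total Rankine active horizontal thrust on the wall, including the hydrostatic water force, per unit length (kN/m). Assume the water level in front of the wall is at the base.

K_a = tan²(45° − φ/2) = 0.2400.
γ' = 20.4 − 9.81 = 10.59 kN/m³. Depth below WT = 1.0 m.
σ'_h at WT = K_a γ d_w = 7.342 kPa; at base = 7.342 + K_a γ' × 1.0 = 9.883 kPa.
P₁ (0–1.9 m) = ½×7.342×1.9 = 6.974. P₂ (1.9–2.9 m) = ½(7.342+9.883)×1.0 = 8.612.
P_w = ½ γ_w h₂² = 0.5×9.81×1.0² = 4.905. Total = 6.974+8.612+4.905 = 20.49 kN/m.

20.5 kN/m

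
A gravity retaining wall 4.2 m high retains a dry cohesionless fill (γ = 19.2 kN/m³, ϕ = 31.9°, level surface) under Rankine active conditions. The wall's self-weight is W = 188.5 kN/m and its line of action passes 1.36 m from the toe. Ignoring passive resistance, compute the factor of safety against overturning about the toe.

K_a = tan²(45° − 31.9°/2) = 0.3085.
P_a = ½K_aγH² = 0.5×0.3085×19.2×4.2² = 52.25 kN/m, acting at H/3 = 1.400 m above the base.
Overturning moment M_o = P_a × H/3 = 52.25 × 1.400 = 73.15.
Resisting moment M_r = W × 1.36 = 188.5 × 1.36 = 256.4.
FS_overturning = M_r/M_o = 256.4/73.15 = 3.505.

3.50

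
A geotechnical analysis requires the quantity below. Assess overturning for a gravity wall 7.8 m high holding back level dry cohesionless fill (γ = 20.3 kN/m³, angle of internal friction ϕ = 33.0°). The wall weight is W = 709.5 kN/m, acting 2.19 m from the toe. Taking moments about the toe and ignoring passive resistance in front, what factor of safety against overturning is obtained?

3.28

K_a = tan²(45° − 33.0°/2) = 0.2948.
P_a = ½K_aγH² = 0.5×0.2948×20.3×7.8² = 182.0 kN/m, acting at H/3 = 2.600 m above the base.
Overturning moment M_o = P_a × H/3 = 182.0 × 2.600 = 473.3.
Resisting moment M_r = W × 2.19 = 709.5 × 2.19 = 1554.
FS_overturning = M_r/M_o = 1554/473.3 = 3.283.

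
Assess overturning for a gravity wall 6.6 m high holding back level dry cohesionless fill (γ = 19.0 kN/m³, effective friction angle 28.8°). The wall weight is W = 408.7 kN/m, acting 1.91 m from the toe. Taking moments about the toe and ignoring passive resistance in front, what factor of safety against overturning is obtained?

K_a = tan²(45° − 28.8°/2) = 0.3498.
P_a = ½K_aγH² = 0.5×0.3498×19.0×6.6² = 144.7 kN/m, acting at H/3 = 2.200 m above the base.
Overturning moment M_o = P_a × H/3 = 144.7 × 2.200 = 318.4.
Resisting moment M_r = W × 1.91 = 408.7 × 1.91 = 780.6.
FS_overturning = M_r/M_o = 780.6/318.4 = 2.452.

2.45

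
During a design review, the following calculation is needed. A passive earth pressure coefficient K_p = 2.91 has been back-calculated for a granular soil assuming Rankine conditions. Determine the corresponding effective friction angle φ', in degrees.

29.2°

K_p = (1+sin φ)/(1−sin φ) ⇒ sin φ = (K_p − 1)/(K_p + 1) = 0.4885.
φ = arcsin(0.4885) = 29.24°.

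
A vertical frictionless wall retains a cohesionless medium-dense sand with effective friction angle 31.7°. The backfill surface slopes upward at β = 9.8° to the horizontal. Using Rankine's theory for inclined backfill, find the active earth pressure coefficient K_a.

0.325

K_a = cos β · (cos β − √(cos²β − cos²φ)) / (cos β + √(cos²β − cos²φ)).
cos β = 0.9854, cos φ = 0.8508, √(cos²β − cos²φ) = 0.4971.
K_a = 0.9854 × (0.9854 − 0.4971)/(0.9854 + 0.4971) = 0.3245.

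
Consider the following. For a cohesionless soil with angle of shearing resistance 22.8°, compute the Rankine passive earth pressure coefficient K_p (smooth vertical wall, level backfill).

2.27

K_p = (1 + sin φ)/(1 − sin φ) = tan²(45° + 22.8°/2) = 2.265.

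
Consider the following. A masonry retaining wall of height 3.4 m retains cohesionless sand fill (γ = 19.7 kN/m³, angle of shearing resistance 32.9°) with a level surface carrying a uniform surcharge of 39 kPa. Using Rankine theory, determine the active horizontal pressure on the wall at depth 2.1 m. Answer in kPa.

23.8 kPa

K_a = (1 − sin φ)/(1 + sin φ) = 0.2960.
σ_v = γz + q = 19.7 × 2.1 + 39 = 80.37 kPa.
σ_h = K_a σ_v = 0.2960 × 80.37 = 23.79 kPa.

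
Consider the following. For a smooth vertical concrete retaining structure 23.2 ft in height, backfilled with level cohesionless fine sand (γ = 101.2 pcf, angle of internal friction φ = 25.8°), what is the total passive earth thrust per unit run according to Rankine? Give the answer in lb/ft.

K_p = tan²(45° + φ/2) = 2.541.
P_p = ½ K_p γ H² = 0.5 × 2.541 × 101.2 × 23.2² = 69210 lb/ft.

69200 lb/ft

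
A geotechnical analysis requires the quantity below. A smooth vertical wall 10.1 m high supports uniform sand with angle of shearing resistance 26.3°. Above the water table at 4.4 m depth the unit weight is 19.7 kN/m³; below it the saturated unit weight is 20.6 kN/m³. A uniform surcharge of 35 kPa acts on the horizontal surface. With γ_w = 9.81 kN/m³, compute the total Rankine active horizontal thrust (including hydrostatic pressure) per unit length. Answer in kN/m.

K_a = tan²(45° − φ/2) = 0.3859.
γ' = 20.6 − 9.81 = 10.79 kN/m³. h₂ = H − d_w = 5.7 m.
σ'_h: at surface K_a·q = 13.51; at WT K_a(q+γd_w) = 46.96; at base K_a(q+γd_w+γ'h₂) = 70.70 kPa.
P₁ = ½(13.51+46.96)×4.4 = 133.0; P₂ = ½(46.96+70.70)×5.7 = 335.3; P_w = ½γ_w h₂² = 159.4.
Total = 133.0+335.3+159.4 = 627.7 kN/m.

628 kN/m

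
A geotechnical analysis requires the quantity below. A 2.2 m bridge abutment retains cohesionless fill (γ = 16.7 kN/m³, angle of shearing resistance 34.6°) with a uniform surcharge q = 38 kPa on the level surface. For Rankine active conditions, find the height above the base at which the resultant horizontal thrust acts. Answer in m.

0.981 m

K_a = 0.2756.
Triangular part P₁ = ½K_aγH² = 11.14 at H/3 = 0.7333 m; rectangular part P₂ = K_a q H = 23.04 at H/2 = 1.100 m.
ȳ = (P₁·0.7333 + P₂·1.100)/(P₁+P₂) = 0.9805 m.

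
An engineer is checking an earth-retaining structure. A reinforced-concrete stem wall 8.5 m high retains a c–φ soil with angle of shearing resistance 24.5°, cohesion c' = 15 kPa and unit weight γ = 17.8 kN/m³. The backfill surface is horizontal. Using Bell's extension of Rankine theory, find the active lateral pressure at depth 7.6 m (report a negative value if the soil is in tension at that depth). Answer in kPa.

K_a = (1 − sin φ)/(1 + sin φ) = 0.4137.
σ_a = K_a γ z − 2c√K_a = 0.4137×17.8×7.6 − 2×15×0.6432 = 36.67 kPa.

36.7 kPa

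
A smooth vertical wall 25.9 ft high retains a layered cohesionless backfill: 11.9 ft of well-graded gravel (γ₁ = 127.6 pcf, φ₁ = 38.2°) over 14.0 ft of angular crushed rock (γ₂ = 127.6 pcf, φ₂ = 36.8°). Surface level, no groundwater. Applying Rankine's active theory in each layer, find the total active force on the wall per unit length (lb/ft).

K_a1 = tan²(45°−38.2°/2) = 0.2358; K_a2 = tan²(45°−36.8°/2) = 0.2508.
Layer 1: σ at base = K_a1 γ₁ h₁ = 358.0 psf; P₁ = ½×358.0×11.9 = 2130.
Layer 2: σ_v at top = γ₁h₁ = 1518; σ_h top = K_a2×1518 = 380.8; σ_h base = K_a2×(1518+127.6×14.0) = 828.7.
P₂ = ½(380.8+828.7)×14.0 = 8467. Total P_a = 2130+8467 = 10600 lb/ft.

10600 lb/ft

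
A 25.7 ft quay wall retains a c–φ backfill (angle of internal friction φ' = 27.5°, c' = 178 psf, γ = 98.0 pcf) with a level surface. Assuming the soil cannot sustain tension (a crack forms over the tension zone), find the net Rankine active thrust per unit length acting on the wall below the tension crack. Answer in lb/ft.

K_a = 0.3682; √K_a = 0.6068.
Tension-crack depth z_c = 2c/(γ√K_a) = 2×178/(98.0×0.6068) = 5.986 ft.
σ_a at base = K_a γ H − 2c√K_a = 0.3682×98.0×25.7 − 2×178×0.6068 = 711.4 psf.
P_a = ½ × 711.4 × (H − z_c) = 0.5×711.4×19.71 = 7012 lb/ft.

7010 lb/ft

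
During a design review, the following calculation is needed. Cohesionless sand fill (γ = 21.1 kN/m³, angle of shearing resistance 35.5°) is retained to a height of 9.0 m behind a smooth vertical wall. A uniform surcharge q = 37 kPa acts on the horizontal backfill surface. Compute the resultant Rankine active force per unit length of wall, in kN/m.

K_a = tan²(45° − φ/2) = 0.2653.
Soil triangle: ½ K_a γ H² = 0.5×0.2653×21.1×9.0² = 226.7 kN/m.
Surcharge rectangle: K_a q H = 0.2653×37×9.0 = 88.33 kN/m.
Total = 226.7 + 88.33 = 315.0 kN/m.

315 kN/m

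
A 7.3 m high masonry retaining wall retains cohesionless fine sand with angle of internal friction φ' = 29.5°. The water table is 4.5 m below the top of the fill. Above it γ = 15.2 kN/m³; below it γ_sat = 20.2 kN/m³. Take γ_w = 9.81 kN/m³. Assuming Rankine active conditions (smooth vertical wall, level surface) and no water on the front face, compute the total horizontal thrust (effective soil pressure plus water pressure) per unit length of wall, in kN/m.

K_a = tan²(45° − φ/2) = 0.3401.
γ' = 20.2 − 9.81 = 10.39 kN/m³. Depth below WT = 2.8 m.
σ'_h at WT = K_a γ d_w = 23.26 kPa; at base = 23.26 + K_a γ' × 2.8 = 33.16 kPa.
P₁ (0–4.5 m) = ½×23.26×4.5 = 52.34. P₂ (4.5–7.3 m) = ½(23.26+33.16)×2.8 = 78.99.
P_w = ½ γ_w h₂² = 0.5×9.81×2.8² = 38.46. Total = 52.34+78.99+38.46 = 169.8 kN/m.

170 kN/m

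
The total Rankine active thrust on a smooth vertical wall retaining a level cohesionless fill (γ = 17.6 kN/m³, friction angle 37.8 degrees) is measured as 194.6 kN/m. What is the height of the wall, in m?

9.60 m

K_a = 0.2400. P_a = ½ K_a γ H² ⇒ H = √(2P_a/(K_a γ)).
H = √(2×194.6/(0.2400×17.6)) = 9.599 m.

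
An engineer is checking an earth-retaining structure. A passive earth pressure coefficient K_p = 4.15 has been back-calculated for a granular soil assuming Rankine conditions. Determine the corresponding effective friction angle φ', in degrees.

37.7°

K_p = (1+sin φ)/(1−sin φ) ⇒ sin φ = (K_p − 1)/(K_p + 1) = 0.6117.
φ = arcsin(0.6117) = 37.71°.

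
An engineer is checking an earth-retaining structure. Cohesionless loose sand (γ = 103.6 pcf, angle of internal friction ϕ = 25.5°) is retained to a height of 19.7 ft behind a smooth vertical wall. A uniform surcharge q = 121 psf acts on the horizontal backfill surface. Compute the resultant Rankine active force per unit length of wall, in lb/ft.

8950 lb/ft

K_a = tan²(45° − φ/2) = 0.3981.
Soil triangle: ½ K_a γ H² = 0.5×0.3981×103.6×19.7² = 8003 lb/ft.
Surcharge rectangle: K_a q H = 0.3981×121×19.7 = 949.0 lb/ft.
Total = 8003 + 949.0 = 8952 lb/ft.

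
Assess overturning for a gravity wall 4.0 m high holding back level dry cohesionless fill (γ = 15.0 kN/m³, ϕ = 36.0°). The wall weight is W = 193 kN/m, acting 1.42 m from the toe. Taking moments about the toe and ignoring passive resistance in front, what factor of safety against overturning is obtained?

K_a = tan²(45° − 36.0°/2) = 0.2596.
P_a = ½K_aγH² = 0.5×0.2596×15.0×4.0² = 31.15 kN/m, acting at H/3 = 1.333 m above the base.
Overturning moment M_o = P_a × H/3 = 31.15 × 1.333 = 41.54.
Resisting moment M_r = W × 1.42 = 193 × 1.42 = 274.1.
FS_overturning = M_r/M_o = 274.1/41.54 = 6.598.

6.60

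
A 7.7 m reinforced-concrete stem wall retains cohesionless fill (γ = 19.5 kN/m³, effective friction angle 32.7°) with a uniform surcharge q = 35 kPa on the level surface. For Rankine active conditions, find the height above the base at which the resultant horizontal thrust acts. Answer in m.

K_a = 0.2985.
Triangular part P₁ = ½K_aγH² = 172.6 at H/3 = 2.567 m; rectangular part P₂ = K_a q H = 80.45 at H/2 = 3.850 m.
ȳ = (P₁·2.567 + P₂·3.850)/(P₁+P₂) = 2.975 m.

2.97 m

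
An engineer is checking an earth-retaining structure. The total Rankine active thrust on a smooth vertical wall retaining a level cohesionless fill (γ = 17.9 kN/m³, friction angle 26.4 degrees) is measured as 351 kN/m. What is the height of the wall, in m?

K_a = 0.3844. P_a = ½ K_a γ H² ⇒ H = √(2P_a/(K_a γ)).
H = √(2×351/(0.3844×17.9)) = 10.10 m.

10.1 m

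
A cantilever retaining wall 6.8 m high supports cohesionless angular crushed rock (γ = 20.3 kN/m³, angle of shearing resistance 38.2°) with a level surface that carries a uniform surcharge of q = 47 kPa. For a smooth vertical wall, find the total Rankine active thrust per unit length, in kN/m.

K_a = tan²(45° − φ/2) = 0.2358.
Soil triangle: ½ K_a γ H² = 0.5×0.2358×20.3×6.8² = 110.7 kN/m.
Surcharge rectangle: K_a q H = 0.2358×47×6.8 = 75.36 kN/m.
Total = 110.7 + 75.36 = 186.0 kN/m.

186 kN/m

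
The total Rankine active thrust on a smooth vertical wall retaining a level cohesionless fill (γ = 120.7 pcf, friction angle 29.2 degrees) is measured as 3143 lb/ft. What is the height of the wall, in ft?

12.3 ft

K_a = 0.3442. P_a = ½ K_a γ H² ⇒ H = √(2P_a/(K_a γ)).
H = √(2×3143/(0.3442×120.7)) = 12.30 ft.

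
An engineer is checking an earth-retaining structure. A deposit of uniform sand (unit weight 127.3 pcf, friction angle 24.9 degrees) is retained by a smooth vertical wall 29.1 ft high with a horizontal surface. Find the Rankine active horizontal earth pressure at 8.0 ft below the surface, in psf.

415 psf

K_a = (1 − sin φ)/(1 + sin φ) = 0.4074.
σ_h = K_a γ z = 0.4074 × 127.3 × 8.0 = 414.9 psf.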